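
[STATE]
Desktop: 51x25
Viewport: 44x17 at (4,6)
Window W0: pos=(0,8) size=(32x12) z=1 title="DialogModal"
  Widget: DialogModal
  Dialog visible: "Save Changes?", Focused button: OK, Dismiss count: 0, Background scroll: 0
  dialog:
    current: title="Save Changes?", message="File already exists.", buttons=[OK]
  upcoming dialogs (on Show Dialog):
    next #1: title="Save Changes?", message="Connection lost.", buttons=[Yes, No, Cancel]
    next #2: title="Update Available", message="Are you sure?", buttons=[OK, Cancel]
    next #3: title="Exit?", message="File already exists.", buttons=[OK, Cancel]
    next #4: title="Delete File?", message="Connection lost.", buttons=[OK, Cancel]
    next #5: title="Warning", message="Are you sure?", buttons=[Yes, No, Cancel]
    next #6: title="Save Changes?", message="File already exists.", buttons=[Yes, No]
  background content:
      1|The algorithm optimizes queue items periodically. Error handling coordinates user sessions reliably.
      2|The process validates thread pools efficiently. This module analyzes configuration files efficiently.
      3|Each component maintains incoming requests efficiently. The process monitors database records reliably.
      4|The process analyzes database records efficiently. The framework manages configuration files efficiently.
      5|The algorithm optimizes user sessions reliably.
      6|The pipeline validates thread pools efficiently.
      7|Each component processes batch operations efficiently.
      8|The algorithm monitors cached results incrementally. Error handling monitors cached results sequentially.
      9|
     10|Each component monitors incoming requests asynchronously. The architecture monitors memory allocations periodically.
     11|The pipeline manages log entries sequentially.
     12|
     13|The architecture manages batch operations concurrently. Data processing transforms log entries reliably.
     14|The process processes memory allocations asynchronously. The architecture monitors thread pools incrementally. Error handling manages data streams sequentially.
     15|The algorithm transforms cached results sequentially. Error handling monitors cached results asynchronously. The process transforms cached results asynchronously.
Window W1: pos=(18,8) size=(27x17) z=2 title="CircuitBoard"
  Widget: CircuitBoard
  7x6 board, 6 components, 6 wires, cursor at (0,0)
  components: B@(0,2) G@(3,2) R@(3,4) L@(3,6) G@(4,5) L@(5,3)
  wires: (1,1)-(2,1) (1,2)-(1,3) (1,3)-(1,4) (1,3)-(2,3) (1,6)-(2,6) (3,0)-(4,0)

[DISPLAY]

                                            
                                            
━━━━━━━━━━━━━━┏━━━━━━━━━━━━━━━━━━━━━━━━━┓   
alogModal     ┃ CircuitBoard            ┃   
──────────────┠─────────────────────────┨   
 algorithm opt┃   0 1 2 3 4 5 6         ┃   
┌─────────────┃0  [.]      B            ┃   
│    Save Chan┃                         ┃   
│ File already┃1       ·   · ─ · ─ ·    ┃   
│         [OK]┃        │       │        ┃   
└─────────────┃2       ·       ·        ┃   
h component pr┃                         ┃   
 algorithm mon┃3   ·       G       R    ┃   
━━━━━━━━━━━━━━┃    │                    ┃   
              ┃4   ·                   G┃   
              ┃                         ┃   
              ┃5               L        ┃   


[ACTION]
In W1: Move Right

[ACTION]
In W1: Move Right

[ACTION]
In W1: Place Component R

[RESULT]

                                            
                                            
━━━━━━━━━━━━━━┏━━━━━━━━━━━━━━━━━━━━━━━━━┓   
alogModal     ┃ CircuitBoard            ┃   
──────────────┠─────────────────────────┨   
 algorithm opt┃   0 1 2 3 4 5 6         ┃   
┌─────────────┃0          [R]           ┃   
│    Save Chan┃                         ┃   
│ File already┃1       ·   · ─ · ─ ·    ┃   
│         [OK]┃        │       │        ┃   
└─────────────┃2       ·       ·        ┃   
h component pr┃                         ┃   
 algorithm mon┃3   ·       G       R    ┃   
━━━━━━━━━━━━━━┃    │                    ┃   
              ┃4   ·                   G┃   
              ┃                         ┃   
              ┃5               L        ┃   


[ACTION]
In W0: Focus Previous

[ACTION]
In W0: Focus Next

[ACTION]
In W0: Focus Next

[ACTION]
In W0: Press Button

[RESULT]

                                            
                                            
━━━━━━━━━━━━━━┏━━━━━━━━━━━━━━━━━━━━━━━━━┓   
alogModal     ┃ CircuitBoard            ┃   
──────────────┠─────────────────────────┨   
 algorithm opt┃   0 1 2 3 4 5 6         ┃   
 process valid┃0          [R]           ┃   
h component ma┃                         ┃   
 process analy┃1       ·   · ─ · ─ ·    ┃   
 algorithm opt┃        │       │        ┃   
 pipeline vali┃2       ·       ·        ┃   
h component pr┃                         ┃   
 algorithm mon┃3   ·       G       R    ┃   
━━━━━━━━━━━━━━┃    │                    ┃   
              ┃4   ·                   G┃   
              ┃                         ┃   
              ┃5               L        ┃   


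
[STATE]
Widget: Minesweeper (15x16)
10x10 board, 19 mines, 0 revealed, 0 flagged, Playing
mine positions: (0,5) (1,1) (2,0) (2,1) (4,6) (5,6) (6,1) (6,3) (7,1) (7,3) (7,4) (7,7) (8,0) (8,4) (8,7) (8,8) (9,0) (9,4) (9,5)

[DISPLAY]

■■■■■■■■■■     
■■■■■■■■■■     
■■■■■■■■■■     
■■■■■■■■■■     
■■■■■■■■■■     
■■■■■■■■■■     
■■■■■■■■■■     
■■■■■■■■■■     
■■■■■■■■■■     
■■■■■■■■■■     
               
               
               
               
               
               


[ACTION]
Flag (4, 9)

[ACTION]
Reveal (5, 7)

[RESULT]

■■■■■■■■■■     
■■■■■■■■■■     
■■■■■■■■■■     
■■■■■■■■■■     
■■■■■■■■■⚑     
■■■■■■■2■■     
■■■■■■■■■■     
■■■■■■■■■■     
■■■■■■■■■■     
■■■■■■■■■■     
               
               
               
               
               
               


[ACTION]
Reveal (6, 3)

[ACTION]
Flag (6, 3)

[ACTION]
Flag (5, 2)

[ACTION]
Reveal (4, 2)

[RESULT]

■■■■■✹■■■■     
■✹■■■■■■■■     
✹✹■■■■■■■■     
■■■■■■■■■■     
■■■■■■✹■■⚑     
■■■■■■✹2■■     
■✹■✹■■■■■■     
■✹■✹✹■■✹■■     
✹■■■✹■■✹✹■     
✹■■■✹✹■■■■     
               
               
               
               
               
               


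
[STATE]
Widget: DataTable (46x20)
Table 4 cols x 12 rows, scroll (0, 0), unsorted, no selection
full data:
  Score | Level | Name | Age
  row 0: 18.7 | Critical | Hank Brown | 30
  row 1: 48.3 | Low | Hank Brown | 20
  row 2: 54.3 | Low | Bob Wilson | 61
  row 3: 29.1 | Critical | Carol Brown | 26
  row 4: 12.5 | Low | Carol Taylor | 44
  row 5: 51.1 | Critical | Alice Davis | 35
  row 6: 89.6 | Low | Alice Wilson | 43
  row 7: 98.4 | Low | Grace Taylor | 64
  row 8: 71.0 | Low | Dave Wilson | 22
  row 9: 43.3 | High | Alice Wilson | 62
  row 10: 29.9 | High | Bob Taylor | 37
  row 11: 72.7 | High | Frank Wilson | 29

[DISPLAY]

Score│Level   │Name        │Age               
─────┼────────┼────────────┼───               
18.7 │Critical│Hank Brown  │30                
48.3 │Low     │Hank Brown  │20                
54.3 │Low     │Bob Wilson  │61                
29.1 │Critical│Carol Brown │26                
12.5 │Low     │Carol Taylor│44                
51.1 │Critical│Alice Davis │35                
89.6 │Low     │Alice Wilson│43                
98.4 │Low     │Grace Taylor│64                
71.0 │Low     │Dave Wilson │22                
43.3 │High    │Alice Wilson│62                
29.9 │High    │Bob Taylor  │37                
72.7 │High    │Frank Wilson│29                
                                              
                                              
                                              
                                              
                                              
                                              


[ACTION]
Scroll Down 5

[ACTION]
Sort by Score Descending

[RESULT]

Scor▼│Level   │Name        │Age               
─────┼────────┼────────────┼───               
98.4 │Low     │Grace Taylor│64                
89.6 │Low     │Alice Wilson│43                
72.7 │High    │Frank Wilson│29                
71.0 │Low     │Dave Wilson │22                
54.3 │Low     │Bob Wilson  │61                
51.1 │Critical│Alice Davis │35                
48.3 │Low     │Hank Brown  │20                
43.3 │High    │Alice Wilson│62                
29.9 │High    │Bob Taylor  │37                
29.1 │Critical│Carol Brown │26                
18.7 │Critical│Hank Brown  │30                
12.5 │Low     │Carol Taylor│44                
                                              
                                              
                                              
                                              
                                              
                                              


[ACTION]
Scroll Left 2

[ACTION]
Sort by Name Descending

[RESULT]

Score│Level   │Name       ▼│Age               
─────┼────────┼────────────┼───               
48.3 │Low     │Hank Brown  │20                
18.7 │Critical│Hank Brown  │30                
98.4 │Low     │Grace Taylor│64                
72.7 │High    │Frank Wilson│29                
71.0 │Low     │Dave Wilson │22                
12.5 │Low     │Carol Taylor│44                
29.1 │Critical│Carol Brown │26                
54.3 │Low     │Bob Wilson  │61                
29.9 │High    │Bob Taylor  │37                
89.6 │Low     │Alice Wilson│43                
43.3 │High    │Alice Wilson│62                
51.1 │Critical│Alice Davis │35                
                                              
                                              
                                              
                                              
                                              
                                              


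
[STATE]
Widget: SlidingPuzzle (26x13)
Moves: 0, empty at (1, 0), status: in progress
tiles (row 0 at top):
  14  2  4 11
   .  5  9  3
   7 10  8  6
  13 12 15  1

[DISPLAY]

┌────┬────┬────┬────┐     
│ 14 │  2 │  4 │ 11 │     
├────┼────┼────┼────┤     
│    │  5 │  9 │  3 │     
├────┼────┼────┼────┤     
│  7 │ 10 │  8 │  6 │     
├────┼────┼────┼────┤     
│ 13 │ 12 │ 15 │  1 │     
└────┴────┴────┴────┘     
Moves: 0                  
                          
                          
                          


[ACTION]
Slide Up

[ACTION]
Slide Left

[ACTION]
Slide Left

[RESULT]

┌────┬────┬────┬────┐     
│ 14 │  2 │  4 │ 11 │     
├────┼────┼────┼────┤     
│  7 │  5 │  9 │  3 │     
├────┼────┼────┼────┤     
│ 10 │  8 │    │  6 │     
├────┼────┼────┼────┤     
│ 13 │ 12 │ 15 │  1 │     
└────┴────┴────┴────┘     
Moves: 3                  
                          
                          
                          


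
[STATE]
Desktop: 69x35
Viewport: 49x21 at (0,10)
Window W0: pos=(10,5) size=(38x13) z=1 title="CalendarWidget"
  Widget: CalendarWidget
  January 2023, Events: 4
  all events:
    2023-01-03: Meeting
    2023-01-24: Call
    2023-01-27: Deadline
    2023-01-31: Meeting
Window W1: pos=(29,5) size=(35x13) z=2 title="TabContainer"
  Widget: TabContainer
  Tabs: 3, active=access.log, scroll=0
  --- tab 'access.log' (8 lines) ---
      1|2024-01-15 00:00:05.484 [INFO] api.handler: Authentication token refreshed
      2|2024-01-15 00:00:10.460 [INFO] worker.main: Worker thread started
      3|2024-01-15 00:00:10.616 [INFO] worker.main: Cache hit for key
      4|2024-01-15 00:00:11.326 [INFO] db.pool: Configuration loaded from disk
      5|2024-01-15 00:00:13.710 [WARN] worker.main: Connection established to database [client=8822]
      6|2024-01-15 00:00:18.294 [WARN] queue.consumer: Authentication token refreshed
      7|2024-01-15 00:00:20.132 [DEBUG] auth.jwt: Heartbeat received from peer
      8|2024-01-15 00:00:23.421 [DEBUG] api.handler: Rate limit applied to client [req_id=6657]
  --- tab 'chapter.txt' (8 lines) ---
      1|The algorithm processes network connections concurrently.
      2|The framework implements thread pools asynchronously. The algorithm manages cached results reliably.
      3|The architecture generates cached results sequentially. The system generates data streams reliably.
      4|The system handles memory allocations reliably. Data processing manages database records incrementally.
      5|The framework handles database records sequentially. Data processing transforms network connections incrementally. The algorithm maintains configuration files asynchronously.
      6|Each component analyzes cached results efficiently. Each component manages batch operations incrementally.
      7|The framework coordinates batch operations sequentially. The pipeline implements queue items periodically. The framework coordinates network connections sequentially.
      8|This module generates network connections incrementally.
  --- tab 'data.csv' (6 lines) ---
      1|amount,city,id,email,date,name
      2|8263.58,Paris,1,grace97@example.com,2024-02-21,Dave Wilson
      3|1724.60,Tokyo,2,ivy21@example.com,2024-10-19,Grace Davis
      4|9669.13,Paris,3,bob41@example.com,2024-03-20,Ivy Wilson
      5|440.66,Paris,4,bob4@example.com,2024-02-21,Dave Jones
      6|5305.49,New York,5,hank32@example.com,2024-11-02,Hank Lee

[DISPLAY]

          ┃                  ┃2024-01-15 00:00:05
          ┃ 2  3*  4  5  6  7┃2024-01-15 00:00:10
          ┃ 9 10 11 12 13 14 ┃2024-01-15 00:00:10
          ┃16 17 18 19 20 21 ┃2024-01-15 00:00:11
          ┃23 24* 25 26 27* 2┃2024-01-15 00:00:13
          ┃30 31*            ┃2024-01-15 00:00:18
          ┃                  ┃2024-01-15 00:00:20
          ┗━━━━━━━━━━━━━━━━━━┗━━━━━━━━━━━━━━━━━━━
                                                 
                                                 
                                                 
                                                 
                                                 
                                                 
                                                 
                                                 
                                                 
                                                 
                                                 
                                                 
                                                 


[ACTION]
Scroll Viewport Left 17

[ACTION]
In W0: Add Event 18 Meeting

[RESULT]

          ┃                  ┃2024-01-15 00:00:05
          ┃ 2  3*  4  5  6  7┃2024-01-15 00:00:10
          ┃ 9 10 11 12 13 14 ┃2024-01-15 00:00:10
          ┃16 17 18* 19 20 21┃2024-01-15 00:00:11
          ┃23 24* 25 26 27* 2┃2024-01-15 00:00:13
          ┃30 31*            ┃2024-01-15 00:00:18
          ┃                  ┃2024-01-15 00:00:20
          ┗━━━━━━━━━━━━━━━━━━┗━━━━━━━━━━━━━━━━━━━
                                                 
                                                 
                                                 
                                                 
                                                 
                                                 
                                                 
                                                 
                                                 
                                                 
                                                 
                                                 
                                                 


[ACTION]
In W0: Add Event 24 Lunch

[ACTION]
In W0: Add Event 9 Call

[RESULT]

          ┃                  ┃2024-01-15 00:00:05
          ┃ 2  3*  4  5  6  7┃2024-01-15 00:00:10
          ┃ 9* 10 11 12 13 14┃2024-01-15 00:00:10
          ┃16 17 18* 19 20 21┃2024-01-15 00:00:11
          ┃23 24* 25 26 27* 2┃2024-01-15 00:00:13
          ┃30 31*            ┃2024-01-15 00:00:18
          ┃                  ┃2024-01-15 00:00:20
          ┗━━━━━━━━━━━━━━━━━━┗━━━━━━━━━━━━━━━━━━━
                                                 
                                                 
                                                 
                                                 
                                                 
                                                 
                                                 
                                                 
                                                 
                                                 
                                                 
                                                 
                                                 


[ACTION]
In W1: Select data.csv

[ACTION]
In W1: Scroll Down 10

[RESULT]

          ┃                  ┃5305.49,New York,5,
          ┃ 2  3*  4  5  6  7┃                   
          ┃ 9* 10 11 12 13 14┃                   
          ┃16 17 18* 19 20 21┃                   
          ┃23 24* 25 26 27* 2┃                   
          ┃30 31*            ┃                   
          ┃                  ┃                   
          ┗━━━━━━━━━━━━━━━━━━┗━━━━━━━━━━━━━━━━━━━
                                                 
                                                 
                                                 
                                                 
                                                 
                                                 
                                                 
                                                 
                                                 
                                                 
                                                 
                                                 
                                                 


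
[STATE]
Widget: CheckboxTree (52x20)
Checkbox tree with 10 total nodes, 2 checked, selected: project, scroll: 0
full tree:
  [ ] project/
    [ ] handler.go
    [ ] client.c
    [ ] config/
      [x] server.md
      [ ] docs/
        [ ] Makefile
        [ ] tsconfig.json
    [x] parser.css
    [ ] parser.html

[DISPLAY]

>[-] project/                                       
   [ ] handler.go                                   
   [ ] client.c                                     
   [-] config/                                      
     [x] server.md                                  
     [ ] docs/                                      
       [ ] Makefile                                 
       [ ] tsconfig.json                            
   [x] parser.css                                   
   [ ] parser.html                                  
                                                    
                                                    
                                                    
                                                    
                                                    
                                                    
                                                    
                                                    
                                                    
                                                    


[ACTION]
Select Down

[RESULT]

 [-] project/                                       
>  [ ] handler.go                                   
   [ ] client.c                                     
   [-] config/                                      
     [x] server.md                                  
     [ ] docs/                                      
       [ ] Makefile                                 
       [ ] tsconfig.json                            
   [x] parser.css                                   
   [ ] parser.html                                  
                                                    
                                                    
                                                    
                                                    
                                                    
                                                    
                                                    
                                                    
                                                    
                                                    


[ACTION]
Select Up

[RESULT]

>[-] project/                                       
   [ ] handler.go                                   
   [ ] client.c                                     
   [-] config/                                      
     [x] server.md                                  
     [ ] docs/                                      
       [ ] Makefile                                 
       [ ] tsconfig.json                            
   [x] parser.css                                   
   [ ] parser.html                                  
                                                    
                                                    
                                                    
                                                    
                                                    
                                                    
                                                    
                                                    
                                                    
                                                    


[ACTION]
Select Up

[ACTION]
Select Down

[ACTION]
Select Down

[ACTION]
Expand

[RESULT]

 [-] project/                                       
   [ ] handler.go                                   
>  [ ] client.c                                     
   [-] config/                                      
     [x] server.md                                  
     [ ] docs/                                      
       [ ] Makefile                                 
       [ ] tsconfig.json                            
   [x] parser.css                                   
   [ ] parser.html                                  
                                                    
                                                    
                                                    
                                                    
                                                    
                                                    
                                                    
                                                    
                                                    
                                                    


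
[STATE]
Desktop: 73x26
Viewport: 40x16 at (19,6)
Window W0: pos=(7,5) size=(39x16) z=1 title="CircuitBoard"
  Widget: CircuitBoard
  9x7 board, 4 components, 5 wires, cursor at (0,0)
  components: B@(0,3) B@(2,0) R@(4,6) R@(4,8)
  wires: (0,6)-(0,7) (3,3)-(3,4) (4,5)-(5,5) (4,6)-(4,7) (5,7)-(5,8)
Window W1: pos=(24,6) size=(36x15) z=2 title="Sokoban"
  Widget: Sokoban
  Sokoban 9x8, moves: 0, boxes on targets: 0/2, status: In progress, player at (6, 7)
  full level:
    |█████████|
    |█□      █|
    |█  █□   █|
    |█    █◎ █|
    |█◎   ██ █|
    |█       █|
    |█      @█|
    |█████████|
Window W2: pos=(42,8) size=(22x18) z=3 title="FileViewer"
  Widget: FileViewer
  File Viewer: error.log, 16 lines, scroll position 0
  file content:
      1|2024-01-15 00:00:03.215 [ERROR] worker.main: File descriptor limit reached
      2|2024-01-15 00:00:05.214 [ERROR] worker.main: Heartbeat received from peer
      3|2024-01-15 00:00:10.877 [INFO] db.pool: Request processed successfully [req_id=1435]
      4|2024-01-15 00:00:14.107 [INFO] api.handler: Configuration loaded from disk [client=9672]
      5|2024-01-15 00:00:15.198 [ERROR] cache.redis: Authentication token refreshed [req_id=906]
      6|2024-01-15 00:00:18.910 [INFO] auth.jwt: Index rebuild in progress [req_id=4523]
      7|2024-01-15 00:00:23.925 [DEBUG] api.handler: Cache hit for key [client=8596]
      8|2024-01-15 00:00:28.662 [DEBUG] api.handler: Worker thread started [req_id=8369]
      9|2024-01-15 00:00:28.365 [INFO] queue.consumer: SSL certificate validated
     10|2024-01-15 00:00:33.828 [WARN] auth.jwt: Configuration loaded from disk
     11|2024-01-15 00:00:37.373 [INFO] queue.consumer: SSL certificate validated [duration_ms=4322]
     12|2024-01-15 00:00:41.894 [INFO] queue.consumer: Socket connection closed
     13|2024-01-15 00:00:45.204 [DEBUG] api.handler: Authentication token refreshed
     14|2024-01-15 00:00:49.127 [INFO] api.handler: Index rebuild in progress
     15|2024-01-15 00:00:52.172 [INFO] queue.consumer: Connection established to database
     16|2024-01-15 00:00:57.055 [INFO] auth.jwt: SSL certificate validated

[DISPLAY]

rd   ┏━━━━━━━━━━━━━━━━━━━━━━━━━━━━━━━━━━
─────┃ Sokoban                          
4 5 6┠─────────────────┏━━━━━━━━━━━━━━━━
     ┃█████████        ┃ FileViewer     
     ┃█□      █        ┠────────────────
     ┃█  █□   █        ┃2024-01-15 00:00
     ┃█    █◎ █        ┃2024-01-15 00:00
     ┃█◎   ██ █        ┃2024-01-15 00:00
     ┃█       █        ┃2024-01-15 00:00
     ┃█      @█        ┃2024-01-15 00:00
     ┃█████████        ┃2024-01-15 00:00
     ┃Moves: 0  0/2    ┃2024-01-15 00:00
     ┃                 ┃2024-01-15 00:00
     ┃                 ┃2024-01-15 00:00
━━━━━┗━━━━━━━━━━━━━━━━━┃2024-01-15 00:00
                       ┃2024-01-15 00:00


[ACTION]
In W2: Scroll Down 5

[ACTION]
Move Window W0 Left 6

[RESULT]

     ┏━━━━━━━━━━━━━━━━━━━━━━━━━━━━━━━━━━
─────┃ Sokoban                          
7 8  ┠─────────────────┏━━━━━━━━━━━━━━━━
     ┃█████████        ┃ FileViewer     
     ┃█□      █        ┠────────────────
     ┃█  █□   █        ┃2024-01-15 00:00
     ┃█    █◎ █        ┃2024-01-15 00:00
     ┃█◎   ██ █        ┃2024-01-15 00:00
     ┃█       █        ┃2024-01-15 00:00
 ─ · ┃█      @█        ┃2024-01-15 00:00
     ┃█████████        ┃2024-01-15 00:00
     ┃Moves: 0  0/2    ┃2024-01-15 00:00
     ┃                 ┃2024-01-15 00:00
     ┃                 ┃2024-01-15 00:00
━━━━━┗━━━━━━━━━━━━━━━━━┃2024-01-15 00:00
                       ┃2024-01-15 00:00


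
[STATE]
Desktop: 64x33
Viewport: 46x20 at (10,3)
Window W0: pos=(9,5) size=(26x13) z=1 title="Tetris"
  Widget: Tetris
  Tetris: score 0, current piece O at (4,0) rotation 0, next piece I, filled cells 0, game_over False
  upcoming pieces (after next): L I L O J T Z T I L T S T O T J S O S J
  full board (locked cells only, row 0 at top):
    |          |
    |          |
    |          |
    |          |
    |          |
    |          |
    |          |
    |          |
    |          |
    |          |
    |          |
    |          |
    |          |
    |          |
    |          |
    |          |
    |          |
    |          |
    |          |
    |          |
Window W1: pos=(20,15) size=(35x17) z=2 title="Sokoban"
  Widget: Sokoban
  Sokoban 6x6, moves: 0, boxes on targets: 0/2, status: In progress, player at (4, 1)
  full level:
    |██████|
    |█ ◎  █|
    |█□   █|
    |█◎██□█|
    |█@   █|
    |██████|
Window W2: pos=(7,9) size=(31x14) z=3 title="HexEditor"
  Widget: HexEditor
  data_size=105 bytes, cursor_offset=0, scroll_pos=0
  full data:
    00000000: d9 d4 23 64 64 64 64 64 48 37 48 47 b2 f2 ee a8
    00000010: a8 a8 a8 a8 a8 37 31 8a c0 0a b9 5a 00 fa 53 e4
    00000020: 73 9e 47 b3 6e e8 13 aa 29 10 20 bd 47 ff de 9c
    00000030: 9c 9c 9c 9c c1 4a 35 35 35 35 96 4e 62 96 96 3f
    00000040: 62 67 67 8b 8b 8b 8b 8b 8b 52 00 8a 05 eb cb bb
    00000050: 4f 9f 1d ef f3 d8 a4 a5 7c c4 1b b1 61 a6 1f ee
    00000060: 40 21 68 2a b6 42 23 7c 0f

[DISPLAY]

                                              
                                              
━━━━━━━━━━━━━━━━━━━━━━━━┓                     
 Tetris                 ┃                     
────────────────────────┨                     
          │Next:        ┃                     
━━━━━━━━━━━━━━━━━━━━━━━━━━━┓                  
exEditor                   ┃                  
───────────────────────────┨                  
000000  D9 d4 23 64 64 64 6┃                  
000010  a8 a8 a8 a8 a8 37 3┃                  
000020  73 9e 47 b3 6e e8 1┃                  
000030  9c 9c 9c 9c c1 4a 3┃━━━━━━━━━━━━━━━━┓ 
000040  62 67 67 8b 8b 8b 8┃                ┃ 
000050  4f 9f 1d ef f3 d8 a┃────────────────┨ 
000060  40 21 68 2a b6 42 2┃                ┃ 
                           ┃                ┃ 
                           ┃                ┃ 
                           ┃                ┃ 
━━━━━━━━━━━━━━━━━━━━━━━━━━━┛                ┃ 


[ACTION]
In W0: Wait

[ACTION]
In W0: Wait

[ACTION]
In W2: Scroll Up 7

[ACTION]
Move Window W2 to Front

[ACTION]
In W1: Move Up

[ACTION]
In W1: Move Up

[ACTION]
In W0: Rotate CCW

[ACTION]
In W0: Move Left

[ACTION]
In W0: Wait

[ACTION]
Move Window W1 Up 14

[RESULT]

          ┠─────────────────────────────────┨ 
          ┃██████                           ┃ 
━━━━━━━━━━┃█□◎  █                           ┃ 
 Tetris   ┃█@   █                           ┃ 
──────────┃█◎██□█                           ┃ 
          ┃█    █                           ┃ 
━━━━━━━━━━━━━━━━━━━━━━━━━━━┓                ┃ 
exEditor                   ┃                ┃ 
───────────────────────────┨                ┃ 
000000  D9 d4 23 64 64 64 6┃                ┃ 
000010  a8 a8 a8 a8 a8 37 3┃                ┃ 
000020  73 9e 47 b3 6e e8 1┃                ┃ 
000030  9c 9c 9c 9c c1 4a 3┃                ┃ 
000040  62 67 67 8b 8b 8b 8┃                ┃ 
000050  4f 9f 1d ef f3 d8 a┃━━━━━━━━━━━━━━━━┛ 
000060  40 21 68 2a b6 42 2┃                  
                           ┃                  
                           ┃                  
                           ┃                  
━━━━━━━━━━━━━━━━━━━━━━━━━━━┛                  


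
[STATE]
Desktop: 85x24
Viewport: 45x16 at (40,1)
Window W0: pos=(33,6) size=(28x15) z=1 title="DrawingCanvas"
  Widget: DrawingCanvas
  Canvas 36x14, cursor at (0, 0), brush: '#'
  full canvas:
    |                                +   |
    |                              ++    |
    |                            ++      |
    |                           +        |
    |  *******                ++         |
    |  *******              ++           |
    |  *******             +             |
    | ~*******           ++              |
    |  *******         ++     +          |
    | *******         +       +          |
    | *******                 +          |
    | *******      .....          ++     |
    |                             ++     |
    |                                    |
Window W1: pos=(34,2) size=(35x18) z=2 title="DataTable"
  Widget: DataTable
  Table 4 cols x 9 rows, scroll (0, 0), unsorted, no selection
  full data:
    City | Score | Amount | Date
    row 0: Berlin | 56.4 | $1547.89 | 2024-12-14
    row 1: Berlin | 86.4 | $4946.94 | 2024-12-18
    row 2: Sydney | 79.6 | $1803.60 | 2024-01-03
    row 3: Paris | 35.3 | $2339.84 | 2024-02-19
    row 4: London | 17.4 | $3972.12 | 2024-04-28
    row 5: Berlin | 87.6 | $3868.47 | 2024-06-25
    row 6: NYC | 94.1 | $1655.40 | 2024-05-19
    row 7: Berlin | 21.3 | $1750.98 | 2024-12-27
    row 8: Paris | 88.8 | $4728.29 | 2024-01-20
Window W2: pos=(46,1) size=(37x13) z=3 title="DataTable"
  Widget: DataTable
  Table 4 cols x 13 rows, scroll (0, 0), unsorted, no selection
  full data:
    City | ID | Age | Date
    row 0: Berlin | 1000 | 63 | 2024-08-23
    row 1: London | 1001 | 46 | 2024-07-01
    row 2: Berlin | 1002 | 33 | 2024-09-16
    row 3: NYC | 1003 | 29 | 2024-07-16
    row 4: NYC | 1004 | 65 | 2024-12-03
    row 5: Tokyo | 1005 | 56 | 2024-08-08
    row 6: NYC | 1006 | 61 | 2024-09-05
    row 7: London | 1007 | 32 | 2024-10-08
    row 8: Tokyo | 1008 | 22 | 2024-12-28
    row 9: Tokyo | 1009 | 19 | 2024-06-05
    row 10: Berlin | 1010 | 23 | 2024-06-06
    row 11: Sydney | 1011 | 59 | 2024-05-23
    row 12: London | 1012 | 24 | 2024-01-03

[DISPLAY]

      ┏━━━━━━━━━━━━━━━━━━━━━━━━━━━━━━━━━━━┓  
━━━━━━┃ DataTable                         ┃  
Table ┠───────────────────────────────────┨  
──────┃City  │ID  │Age│Date               ┃  
 │Scor┃──────┼────┼───┼──────────         ┃  
─┼────┃Berlin│1000│63 │2024-08-23         ┃  
n│56.4┃London│1001│46 │2024-07-01         ┃  
n│86.4┃Berlin│1002│33 │2024-09-16         ┃  
y│79.6┃NYC   │1003│29 │2024-07-16         ┃  
 │35.3┃NYC   │1004│65 │2024-12-03         ┃  
n│17.4┃Tokyo │1005│56 │2024-08-08         ┃  
n│87.6┃NYC   │1006│61 │2024-09-05         ┃  
 │94.1┗━━━━━━━━━━━━━━━━━━━━━━━━━━━━━━━━━━━┛  
n│21.3 │$1750.98│2024-12-27 ┃                
 │88.8 │$4728.29│2024-01-20 ┃                
                            ┃                


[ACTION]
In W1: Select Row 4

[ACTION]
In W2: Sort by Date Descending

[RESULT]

      ┏━━━━━━━━━━━━━━━━━━━━━━━━━━━━━━━━━━━┓  
━━━━━━┃ DataTable                         ┃  
Table ┠───────────────────────────────────┨  
──────┃City  │ID  │Age│Date     ▼         ┃  
 │Scor┃──────┼────┼───┼──────────         ┃  
─┼────┃Tokyo │1008│22 │2024-12-28         ┃  
n│56.4┃NYC   │1004│65 │2024-12-03         ┃  
n│86.4┃London│1007│32 │2024-10-08         ┃  
y│79.6┃Berlin│1002│33 │2024-09-16         ┃  
 │35.3┃NYC   │1006│61 │2024-09-05         ┃  
n│17.4┃Berlin│1000│63 │2024-08-23         ┃  
n│87.6┃Tokyo │1005│56 │2024-08-08         ┃  
 │94.1┗━━━━━━━━━━━━━━━━━━━━━━━━━━━━━━━━━━━┛  
n│21.3 │$1750.98│2024-12-27 ┃                
 │88.8 │$4728.29│2024-01-20 ┃                
                            ┃                


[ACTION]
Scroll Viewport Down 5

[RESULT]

─┼────┃Tokyo │1008│22 │2024-12-28         ┃  
n│56.4┃NYC   │1004│65 │2024-12-03         ┃  
n│86.4┃London│1007│32 │2024-10-08         ┃  
y│79.6┃Berlin│1002│33 │2024-09-16         ┃  
 │35.3┃NYC   │1006│61 │2024-09-05         ┃  
n│17.4┃Berlin│1000│63 │2024-08-23         ┃  
n│87.6┃Tokyo │1005│56 │2024-08-08         ┃  
 │94.1┗━━━━━━━━━━━━━━━━━━━━━━━━━━━━━━━━━━━┛  
n│21.3 │$1750.98│2024-12-27 ┃                
 │88.8 │$4728.29│2024-01-20 ┃                
                            ┃                
                            ┃                
                            ┃                
━━━━━━━━━━━━━━━━━━━━━━━━━━━━┛                
━━━━━━━━━━━━━━━━━━━━┛                        
                                             


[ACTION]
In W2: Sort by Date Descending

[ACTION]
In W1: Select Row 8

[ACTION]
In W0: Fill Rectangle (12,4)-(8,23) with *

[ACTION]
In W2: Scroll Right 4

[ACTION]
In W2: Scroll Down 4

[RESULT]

─┼────┃NYC   │1006│61 │2024-09-05         ┃  
n│56.4┃Berlin│1000│63 │2024-08-23         ┃  
n│86.4┃Tokyo │1005│56 │2024-08-08         ┃  
y│79.6┃NYC   │1003│29 │2024-07-16         ┃  
 │35.3┃London│1001│46 │2024-07-01         ┃  
n│17.4┃Berlin│1010│23 │2024-06-06         ┃  
n│87.6┃Tokyo │1009│19 │2024-06-05         ┃  
 │94.1┗━━━━━━━━━━━━━━━━━━━━━━━━━━━━━━━━━━━┛  
n│21.3 │$1750.98│2024-12-27 ┃                
 │88.8 │$4728.29│2024-01-20 ┃                
                            ┃                
                            ┃                
                            ┃                
━━━━━━━━━━━━━━━━━━━━━━━━━━━━┛                
━━━━━━━━━━━━━━━━━━━━┛                        
                                             
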